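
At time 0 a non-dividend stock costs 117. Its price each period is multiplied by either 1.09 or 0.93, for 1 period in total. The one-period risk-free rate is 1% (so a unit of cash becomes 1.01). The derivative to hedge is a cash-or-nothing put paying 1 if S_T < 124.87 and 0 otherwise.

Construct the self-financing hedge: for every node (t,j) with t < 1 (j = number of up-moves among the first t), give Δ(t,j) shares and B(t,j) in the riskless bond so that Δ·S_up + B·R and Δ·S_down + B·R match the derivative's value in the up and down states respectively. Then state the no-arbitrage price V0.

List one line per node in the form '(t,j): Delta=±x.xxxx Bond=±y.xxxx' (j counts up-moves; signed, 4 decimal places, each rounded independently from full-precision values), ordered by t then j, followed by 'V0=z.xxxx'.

No-arbitrage ⇒ martingale measure with p* = (R−d)/(u−d) = 0.5000.
Payoff layer (t=1): V(1,0)=1.0000, V(1,1)=0.0000
(0,0): S=117.0000. Δ = (V_up−V_dn)/(S_up−S_dn) = (0.0000−1.0000)/(127.5300−108.8100) = -0.0534. V = [p*·0.0000 + (1−p*)·1.0000]/1.01 = 0.4950. B = V − Δ·S = 6.7450.
Check: Δ(0,0)·S0 + B(0,0) = 0.4950 = V0.

(0,0): Delta=-0.0534 Bond=6.7450
V0=0.4950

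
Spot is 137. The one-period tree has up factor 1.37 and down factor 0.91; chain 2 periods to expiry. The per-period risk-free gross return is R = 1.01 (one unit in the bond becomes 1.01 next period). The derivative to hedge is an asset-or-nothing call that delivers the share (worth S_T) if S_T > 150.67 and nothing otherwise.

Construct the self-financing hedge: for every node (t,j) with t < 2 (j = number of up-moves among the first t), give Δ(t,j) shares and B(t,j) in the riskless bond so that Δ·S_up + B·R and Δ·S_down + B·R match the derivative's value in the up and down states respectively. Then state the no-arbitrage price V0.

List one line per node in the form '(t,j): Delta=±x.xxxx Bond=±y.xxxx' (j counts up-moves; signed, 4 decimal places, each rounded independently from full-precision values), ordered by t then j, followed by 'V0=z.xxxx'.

No-arbitrage ⇒ martingale measure with p* = (R−d)/(u−d) = 0.2174.
At expiry t=2: V(2,0)=0.0000, V(2,1)=170.7979, V(2,2)=257.1353
Node (1,0) S=124.6700: V=(p*·170.7979+(1−p*)·0.0000)/1.01=36.7624; Δ=(170.7979−0.0000)/(170.7979−113.4497)=2.9783; B=V−Δ·S=-334.5374
Node (1,1) S=187.6900: V=(p*·257.1353+(1−p*)·170.7979)/1.01=187.6900; Δ=(257.1353−170.7979)/(257.1353−170.7979)=1.0000; B=V−Δ·S=0.0000
Node (0,0) S=137.0000: V=(p*·187.6900+(1−p*)·36.7624)/1.01=68.8839; Δ=(187.6900−36.7624)/(187.6900−124.6700)=2.3949; B=V−Δ·S=-259.2197
The time-0 hedge costs 68.8839, which is the no-arbitrage price.

(0,0): Delta=2.3949 Bond=-259.2197
(1,0): Delta=2.9783 Bond=-334.5374
(1,1): Delta=1.0000 Bond=0.0000
V0=68.8839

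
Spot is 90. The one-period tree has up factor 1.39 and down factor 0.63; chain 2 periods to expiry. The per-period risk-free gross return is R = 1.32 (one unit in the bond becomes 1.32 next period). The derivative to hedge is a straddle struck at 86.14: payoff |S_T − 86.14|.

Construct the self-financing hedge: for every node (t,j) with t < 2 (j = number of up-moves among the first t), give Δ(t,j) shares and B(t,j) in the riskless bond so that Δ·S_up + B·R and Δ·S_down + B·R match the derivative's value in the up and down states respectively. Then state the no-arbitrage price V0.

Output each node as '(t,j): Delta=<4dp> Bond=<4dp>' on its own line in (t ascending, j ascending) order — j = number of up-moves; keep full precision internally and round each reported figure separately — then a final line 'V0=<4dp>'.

(0,0): Delta=0.7647 Bond=-26.3655
(1,0): Delta=-1.0000 Bond=65.2576
(1,1): Delta=0.8459 Bond=-44.9535
V0=42.4600

Since d<R<u, set p* = (R−d)/(u−d) = 0.9079; price each node as the discounted p*-expectation of its children.
Terminal values V(2,·): V(2,0)=50.4190, V(2,1)=7.3270, V(2,2)=87.7490
Node (1,0) S=56.7000: V=(p*·7.3270+(1−p*)·50.4190)/1.32=8.5576; Δ=(7.3270−50.4190)/(78.8130−35.7210)=-1.0000; B=V−Δ·S=65.2576
Node (1,1) S=125.1000: V=(p*·87.7490+(1−p*)·7.3270)/1.32=60.8649; Δ=(87.7490−7.3270)/(173.8890−78.8130)=0.8459; B=V−Δ·S=-44.9535
Node (0,0) S=90.0000: V=(p*·60.8649+(1−p*)·8.5576)/1.32=42.4600; Δ=(60.8649−8.5576)/(125.1000−56.7000)=0.7647; B=V−Δ·S=-26.3655
The time-0 hedge costs 42.4600, which is the no-arbitrage price.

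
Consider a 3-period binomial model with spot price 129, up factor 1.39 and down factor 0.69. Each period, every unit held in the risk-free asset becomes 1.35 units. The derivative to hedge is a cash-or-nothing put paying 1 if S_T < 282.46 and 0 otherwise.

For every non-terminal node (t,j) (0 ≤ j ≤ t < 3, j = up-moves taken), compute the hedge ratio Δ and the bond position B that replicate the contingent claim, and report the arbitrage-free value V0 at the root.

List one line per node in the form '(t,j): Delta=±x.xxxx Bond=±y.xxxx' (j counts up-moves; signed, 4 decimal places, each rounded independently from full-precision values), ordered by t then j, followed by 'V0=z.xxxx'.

No-arbitrage ⇒ martingale measure with p* = (R−d)/(u−d) = 0.9429.
Payoff layer (t=3): V(3,0)=1.0000, V(3,1)=1.0000, V(3,2)=1.0000, V(3,3)=0.0000
(2,0): S=61.4169. Δ = (V_up−V_dn)/(S_up−S_dn) = (1.0000−1.0000)/(85.3695−42.3777) = 0.0000. V = [p*·1.0000 + (1−p*)·1.0000]/1.35 = 0.7407. B = V − Δ·S = 0.7407.
(2,1): S=123.7239. Δ = (V_up−V_dn)/(S_up−S_dn) = (1.0000−1.0000)/(171.9762−85.3695) = 0.0000. V = [p*·1.0000 + (1−p*)·1.0000]/1.35 = 0.7407. B = V − Δ·S = 0.7407.
(2,2): S=249.2409. Δ = (V_up−V_dn)/(S_up−S_dn) = (0.0000−1.0000)/(346.4449−171.9762) = -0.0057. V = [p*·0.0000 + (1−p*)·1.0000]/1.35 = 0.0423. B = V − Δ·S = 1.4709.
(1,0): S=89.0100. Δ = (V_up−V_dn)/(S_up−S_dn) = (0.7407−0.7407)/(123.7239−61.4169) = 0.0000. V = [p*·0.7407 + (1−p*)·0.7407]/1.35 = 0.5487. B = V − Δ·S = 0.5487.
(1,1): S=179.3100. Δ = (V_up−V_dn)/(S_up−S_dn) = (0.0423−0.7407)/(249.2409−123.7239) = -0.0056. V = [p*·0.0423 + (1−p*)·0.7407]/1.35 = 0.0609. B = V − Δ·S = 1.0586.
(0,0): S=129.0000. Δ = (V_up−V_dn)/(S_up−S_dn) = (0.0609−0.5487)/(179.3100−89.0100) = -0.0054. V = [p*·0.0609 + (1−p*)·0.5487]/1.35 = 0.0658. B = V − Δ·S = 0.7626.
The time-0 hedge costs 0.0658, which is the no-arbitrage price.

(0,0): Delta=-0.0054 Bond=0.7626
(1,0): Delta=0.0000 Bond=0.5487
(1,1): Delta=-0.0056 Bond=1.0586
(2,0): Delta=0.0000 Bond=0.7407
(2,1): Delta=0.0000 Bond=0.7407
(2,2): Delta=-0.0057 Bond=1.4709
V0=0.0658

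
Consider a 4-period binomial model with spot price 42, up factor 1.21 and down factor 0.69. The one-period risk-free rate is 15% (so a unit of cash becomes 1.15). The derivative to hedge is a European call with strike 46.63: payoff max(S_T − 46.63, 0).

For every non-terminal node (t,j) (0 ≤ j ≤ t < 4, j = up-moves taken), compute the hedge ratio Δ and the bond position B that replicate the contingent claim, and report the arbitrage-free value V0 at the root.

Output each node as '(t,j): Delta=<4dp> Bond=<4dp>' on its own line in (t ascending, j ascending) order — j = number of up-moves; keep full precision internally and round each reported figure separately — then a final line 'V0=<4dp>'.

(0,0): Delta=0.8448 Bond=-19.4239
(1,0): Delta=0.1849 Bond=-3.2156
(1,1): Delta=0.8938 Bond=-24.8317
(2,0): Delta=0.0000 Bond=0.0000
(2,1): Delta=0.1987 Bond=-4.1803
(2,2): Delta=0.9455 Bond=-31.7359
(3,0): Delta=0.0000 Bond=0.0000
(3,1): Delta=0.0000 Bond=0.0000
(3,2): Delta=0.2135 Bond=-5.4344
(3,3): Delta=1.0000 Bond=-40.5478
V0=16.0562

Since d<R<u, set p* = (R−d)/(u−d) = 0.8846; price each node as the discounted p*-expectation of its children.
Terminal payoffs: V(4,0)=0.0000, V(4,1)=0.0000, V(4,2)=0.0000, V(4,3)=4.7098, V(4,4)=43.4007
Node (3,0) S=13.7974: V=(p*·0.0000+(1−p*)·0.0000)/1.15=0.0000; Δ=(0.0000−0.0000)/(16.6948−9.5202)=0.0000; B=V−Δ·S=0.0000
Node (3,1) S=24.1954: V=(p*·0.0000+(1−p*)·0.0000)/1.15=0.0000; Δ=(0.0000−0.0000)/(29.2764−16.6948)=0.0000; B=V−Δ·S=0.0000
Node (3,2) S=42.4296: V=(p*·4.7098+(1−p*)·0.0000)/1.15=3.6230; Δ=(4.7098−0.0000)/(51.3398−29.2764)=0.2135; B=V−Δ·S=-5.4344
Node (3,3) S=74.4056: V=(p*·43.4007+(1−p*)·4.7098)/1.15=33.8577; Δ=(43.4007−4.7098)/(90.0307−51.3398)=1.0000; B=V−Δ·S=-40.5478
Node (2,0) S=19.9962: V=(p*·0.0000+(1−p*)·0.0000)/1.15=0.0000; Δ=(0.0000−0.0000)/(24.1954−13.7974)=0.0000; B=V−Δ·S=0.0000
Node (2,1) S=35.0658: V=(p*·3.6230+(1−p*)·0.0000)/1.15=2.7869; Δ=(3.6230−0.0000)/(42.4296−24.1954)=0.1987; B=V−Δ·S=-4.1803
Node (2,2) S=61.4922: V=(p*·33.8577+(1−p*)·3.6230)/1.15=26.4079; Δ=(33.8577−3.6230)/(74.4056−42.4296)=0.9455; B=V−Δ·S=-31.7359
Node (1,0) S=28.9800: V=(p*·2.7869+(1−p*)·0.0000)/1.15=2.1438; Δ=(2.7869−0.0000)/(35.0658−19.9962)=0.1849; B=V−Δ·S=-3.2156
Node (1,1) S=50.8200: V=(p*·26.4079+(1−p*)·2.7869)/1.15=20.5934; Δ=(26.4079−2.7869)/(61.4922−35.0658)=0.8938; B=V−Δ·S=-24.8317
Node (0,0) S=42.0000: V=(p*·20.5934+(1−p*)·2.1438)/1.15=16.0562; Δ=(20.5934−2.1438)/(50.8200−28.9800)=0.8448; B=V−Δ·S=-19.4239
The time-0 hedge costs 16.0562, which is the no-arbitrage price.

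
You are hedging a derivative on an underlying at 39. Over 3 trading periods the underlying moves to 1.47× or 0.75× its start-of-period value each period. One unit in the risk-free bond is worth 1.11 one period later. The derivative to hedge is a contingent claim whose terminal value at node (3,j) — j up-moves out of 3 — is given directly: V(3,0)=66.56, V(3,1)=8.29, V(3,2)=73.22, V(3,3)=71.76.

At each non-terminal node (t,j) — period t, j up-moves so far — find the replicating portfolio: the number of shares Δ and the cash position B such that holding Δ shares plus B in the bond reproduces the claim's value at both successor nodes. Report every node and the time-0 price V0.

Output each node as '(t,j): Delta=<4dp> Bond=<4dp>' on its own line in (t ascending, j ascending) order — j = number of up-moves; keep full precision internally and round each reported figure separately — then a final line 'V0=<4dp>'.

No-arbitrage ⇒ martingale measure with p* = (R−d)/(u−d) = 0.5000.
Terminal payoffs: V(3,0)=66.5600, V(3,1)=8.2900, V(3,2)=73.2200, V(3,3)=71.7600
(2,0): S=21.9375. Δ = (V_up−V_dn)/(S_up−S_dn) = (8.2900−66.5600)/(32.2481−16.4531) = -3.6891. V = [p*·8.2900 + (1−p*)·66.5600]/1.11 = 33.7162. B = V − Δ·S = 114.6468.
(2,1): S=42.9975. Δ = (V_up−V_dn)/(S_up−S_dn) = (73.2200−8.2900)/(63.2063−32.2481) = 2.0973. V = [p*·73.2200 + (1−p*)·8.2900]/1.11 = 36.7162. B = V − Δ·S = -53.4643.
(2,2): S=84.2751. Δ = (V_up−V_dn)/(S_up−S_dn) = (71.7600−73.2200)/(123.8844−63.2063) = -0.0241. V = [p*·71.7600 + (1−p*)·73.2200]/1.11 = 65.3063. B = V − Δ·S = 67.3341.
(1,0): S=29.2500. Δ = (V_up−V_dn)/(S_up−S_dn) = (36.7162−33.7162)/(42.9975−21.9375) = 0.1425. V = [p*·36.7162 + (1−p*)·33.7162]/1.11 = 31.7263. B = V − Δ·S = 27.5597.
(1,1): S=57.3300. Δ = (V_up−V_dn)/(S_up−S_dn) = (65.3063−36.7162)/(84.2751−42.9975) = 0.6926. V = [p*·65.3063 + (1−p*)·36.7162]/1.11 = 45.9561. B = V − Δ·S = 6.2476.
(0,0): S=39.0000. Δ = (V_up−V_dn)/(S_up−S_dn) = (45.9561−31.7263)/(57.3300−29.2500) = 0.5068. V = [p*·45.9561 + (1−p*)·31.7263]/1.11 = 34.9921. B = V − Δ·S = 15.2285.
Root portfolio cost Δ·39+B reproduces V0=34.9921.

(0,0): Delta=0.5068 Bond=15.2285
(1,0): Delta=0.1425 Bond=27.5597
(1,1): Delta=0.6926 Bond=6.2476
(2,0): Delta=-3.6891 Bond=114.6468
(2,1): Delta=2.0973 Bond=-53.4643
(2,2): Delta=-0.0241 Bond=67.3341
V0=34.9921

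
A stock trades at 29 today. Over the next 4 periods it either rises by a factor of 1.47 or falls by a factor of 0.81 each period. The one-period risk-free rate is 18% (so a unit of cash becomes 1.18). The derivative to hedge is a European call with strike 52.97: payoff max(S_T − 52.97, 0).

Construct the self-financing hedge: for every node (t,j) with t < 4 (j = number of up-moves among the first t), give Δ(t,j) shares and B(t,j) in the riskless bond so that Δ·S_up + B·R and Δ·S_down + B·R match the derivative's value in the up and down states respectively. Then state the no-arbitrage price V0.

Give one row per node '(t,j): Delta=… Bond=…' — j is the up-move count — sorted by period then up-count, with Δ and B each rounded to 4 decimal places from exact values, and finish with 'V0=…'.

(0,0): Delta=0.6258 Bond=-10.4903
(1,0): Delta=0.3151 Bond=-5.0816
(1,1): Delta=0.7599 Bond=-18.0978
(2,0): Delta=0.0000 Bond=0.0000
(2,1): Delta=0.4513 Bond=-10.6960
(2,2): Delta=0.8933 Bond=-29.7101
(3,0): Delta=0.0000 Bond=0.0000
(3,1): Delta=0.0000 Bond=0.0000
(3,2): Delta=0.6461 Bond=-22.5137
(3,3): Delta=1.0000 Bond=-44.8898
V0=7.6576

Under the risk-neutral measure, an up-move has probability p* = (R−d)/(u−d) = 0.5606 and values discount at R = 1.18.
Terminal payoffs: V(4,0)=0.0000, V(4,1)=0.0000, V(4,2)=0.0000, V(4,3)=21.6465, V(4,4)=82.4452
Node (3,0) S=15.4118: V=(p*·0.0000+(1−p*)·0.0000)/1.18=0.0000; Δ=(0.0000−0.0000)/(22.6553−12.4835)=0.0000; B=V−Δ·S=0.0000
Node (3,1) S=27.9695: V=(p*·0.0000+(1−p*)·0.0000)/1.18=0.0000; Δ=(0.0000−0.0000)/(41.1152−22.6553)=0.0000; B=V−Δ·S=0.0000
Node (3,2) S=50.7595: V=(p*·21.6465+(1−p*)·0.0000)/1.18=10.2840; Δ=(21.6465−0.0000)/(74.6165−41.1152)=0.6461; B=V−Δ·S=-22.5137
Node (3,3) S=92.1192: V=(p*·82.4452+(1−p*)·21.6465)/1.18=47.2293; Δ=(82.4452−21.6465)/(135.4152−74.6165)=1.0000; B=V−Δ·S=-44.8898
Node (2,0) S=19.0269: V=(p*·0.0000+(1−p*)·0.0000)/1.18=0.0000; Δ=(0.0000−0.0000)/(27.9695−15.4118)=0.0000; B=V−Δ·S=0.0000
Node (2,1) S=34.5303: V=(p*·10.2840+(1−p*)·0.0000)/1.18=4.8858; Δ=(10.2840−0.0000)/(50.7595−27.9695)=0.4513; B=V−Δ·S=-10.6960
Node (2,2) S=62.6661: V=(p*·47.2293+(1−p*)·10.2840)/1.18=26.2676; Δ=(47.2293−10.2840)/(92.1192−50.7595)=0.8933; B=V−Δ·S=-29.7101
Node (1,0) S=23.4900: V=(p*·4.8858+(1−p*)·0.0000)/1.18=2.3212; Δ=(4.8858−0.0000)/(34.5303−19.0269)=0.3151; B=V−Δ·S=-5.0816
Node (1,1) S=42.6300: V=(p*·26.2676+(1−p*)·4.8858)/1.18=14.2988; Δ=(26.2676−4.8858)/(62.6661−34.5303)=0.7599; B=V−Δ·S=-18.0978
Node (0,0) S=29.0000: V=(p*·14.2988+(1−p*)·2.3212)/1.18=7.6576; Δ=(14.2988−2.3212)/(42.6300−23.4900)=0.6258; B=V−Δ·S=-10.4903
Root portfolio cost Δ·29+B reproduces V0=7.6576.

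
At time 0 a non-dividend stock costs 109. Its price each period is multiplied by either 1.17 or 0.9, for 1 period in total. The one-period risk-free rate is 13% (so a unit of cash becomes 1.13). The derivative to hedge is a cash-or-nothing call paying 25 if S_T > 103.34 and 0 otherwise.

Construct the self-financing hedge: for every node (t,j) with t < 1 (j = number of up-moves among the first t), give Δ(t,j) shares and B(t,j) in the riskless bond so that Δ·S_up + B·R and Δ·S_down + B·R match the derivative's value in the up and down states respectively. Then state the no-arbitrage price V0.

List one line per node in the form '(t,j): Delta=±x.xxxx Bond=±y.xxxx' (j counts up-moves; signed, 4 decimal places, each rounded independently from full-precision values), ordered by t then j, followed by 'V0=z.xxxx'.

(0,0): Delta=0.8495 Bond=-73.7463
V0=18.8463

No-arbitrage ⇒ martingale measure with p* = (R−d)/(u−d) = 0.8519.
Terminal values V(1,·): V(1,0)=0.0000, V(1,1)=25.0000
Node (0,0) S=109.0000: V=(p*·25.0000+(1−p*)·0.0000)/1.13=18.8463; Δ=(25.0000−0.0000)/(127.5300−98.1000)=0.8495; B=V−Δ·S=-73.7463
The time-0 hedge costs 18.8463, which is the no-arbitrage price.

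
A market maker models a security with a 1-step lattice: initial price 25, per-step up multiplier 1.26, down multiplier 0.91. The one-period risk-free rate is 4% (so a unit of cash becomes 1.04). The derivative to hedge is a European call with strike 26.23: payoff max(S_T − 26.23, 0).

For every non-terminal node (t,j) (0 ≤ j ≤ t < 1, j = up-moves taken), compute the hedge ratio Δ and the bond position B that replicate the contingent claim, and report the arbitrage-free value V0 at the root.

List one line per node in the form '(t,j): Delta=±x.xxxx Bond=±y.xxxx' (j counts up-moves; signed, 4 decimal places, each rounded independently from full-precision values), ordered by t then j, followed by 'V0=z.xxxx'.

Risk-neutral probability p* = (R−d)/(u−d) = (1.04−0.91)/(1.26−0.91) = 0.3714.
Payoff layer (t=1): V(1,0)=0.0000, V(1,1)=5.2700
  t=0,j=0: stock 25.0000 → up 31.5000 (V=5.2700), down 22.7500 (V=0.0000). Price 1.8821; hedge Δ=0.6023, bond B=-13.1750.
Check: Δ(0,0)·S0 + B(0,0) = 1.8821 = V0.

(0,0): Delta=0.6023 Bond=-13.1750
V0=1.8821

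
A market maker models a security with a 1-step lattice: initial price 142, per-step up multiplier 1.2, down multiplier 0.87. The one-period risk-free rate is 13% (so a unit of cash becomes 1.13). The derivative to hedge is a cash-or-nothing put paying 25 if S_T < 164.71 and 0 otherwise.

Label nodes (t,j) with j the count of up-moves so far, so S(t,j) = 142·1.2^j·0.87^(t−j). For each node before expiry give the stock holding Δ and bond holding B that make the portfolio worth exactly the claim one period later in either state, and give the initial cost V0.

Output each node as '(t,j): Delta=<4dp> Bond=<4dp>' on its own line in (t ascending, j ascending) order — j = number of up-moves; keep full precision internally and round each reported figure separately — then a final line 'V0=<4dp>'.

(0,0): Delta=-0.5335 Bond=80.4505
V0=4.6929

Risk-neutral probability p* = (R−d)/(u−d) = (1.13−0.87)/(1.2−0.87) = 0.7879.
Payoff layer (t=1): V(1,0)=25.0000, V(1,1)=0.0000
Node (0,0) S=142.0000: V=(p*·0.0000+(1−p*)·25.0000)/1.13=4.6929; Δ=(0.0000−25.0000)/(170.4000−123.5400)=-0.5335; B=V−Δ·S=80.4505
Check: Δ(0,0)·S0 + B(0,0) = 4.6929 = V0.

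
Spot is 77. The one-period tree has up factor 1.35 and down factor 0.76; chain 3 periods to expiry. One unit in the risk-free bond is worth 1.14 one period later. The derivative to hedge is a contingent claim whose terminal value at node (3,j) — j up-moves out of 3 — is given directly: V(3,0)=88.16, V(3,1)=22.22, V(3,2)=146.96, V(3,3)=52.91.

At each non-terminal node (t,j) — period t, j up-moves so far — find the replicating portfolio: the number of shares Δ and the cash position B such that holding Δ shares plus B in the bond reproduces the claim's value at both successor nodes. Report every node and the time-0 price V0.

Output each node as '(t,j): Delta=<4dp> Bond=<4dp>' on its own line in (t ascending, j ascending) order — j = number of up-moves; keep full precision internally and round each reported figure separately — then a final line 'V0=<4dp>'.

The replicating-portfolio and risk-neutral prices coincide; use p* = (1.14−0.76)/(1.35−0.76) = 0.6441 for the latter.
At expiry t=3: V(3,0)=88.1600, V(3,1)=22.2200, V(3,2)=146.9600, V(3,3)=52.9100
  t=2,j=0: stock 44.4752 → up 60.0415 (V=22.2200), down 33.8012 (V=88.1600). Price 40.0791; hedge Δ=-2.5129, bond B=151.8418.
  t=2,j=1: stock 79.0020 → up 106.6527 (V=146.9600), down 60.0415 (V=22.2200). Price 89.9658; hedge Δ=2.6762, bond B=-121.4579.
  t=2,j=2: stock 140.3325 → up 189.4489 (V=52.9100), down 106.6527 (V=146.9600). Price 75.7767; hedge Δ=-1.1359, bond B=235.1835.
  t=1,j=0: stock 58.5200 → up 79.0020 (V=89.9658), down 44.4752 (V=40.0791). Price 63.3417; hedge Δ=1.4449, bond B=-21.2121.
  t=1,j=1: stock 103.9500 → up 140.3325 (V=75.7767), down 79.0020 (V=89.9658). Price 70.9009; hedge Δ=-0.2314, bond B=94.9503.
  t=0,j=0: stock 77.0000 → up 103.9500 (V=70.9009), down 58.5200 (V=63.3417). Price 59.8336; hedge Δ=0.1664, bond B=47.0214.
Each (Δ,B) replicates both successor values, so the strategy is self-financing and V0 is arbitrage-free.

(0,0): Delta=0.1664 Bond=47.0214
(1,0): Delta=1.4449 Bond=-21.2121
(1,1): Delta=-0.2314 Bond=94.9503
(2,0): Delta=-2.5129 Bond=151.8418
(2,1): Delta=2.6762 Bond=-121.4579
(2,2): Delta=-1.1359 Bond=235.1835
V0=59.8336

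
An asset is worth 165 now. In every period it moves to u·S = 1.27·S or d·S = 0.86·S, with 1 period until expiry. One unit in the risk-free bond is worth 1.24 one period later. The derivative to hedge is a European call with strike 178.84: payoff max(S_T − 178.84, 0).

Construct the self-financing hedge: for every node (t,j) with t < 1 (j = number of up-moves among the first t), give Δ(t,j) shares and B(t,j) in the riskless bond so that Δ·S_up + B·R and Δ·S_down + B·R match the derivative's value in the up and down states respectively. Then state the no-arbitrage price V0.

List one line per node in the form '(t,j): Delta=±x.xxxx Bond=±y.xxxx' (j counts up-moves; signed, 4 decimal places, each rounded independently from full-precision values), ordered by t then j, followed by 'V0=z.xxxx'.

(0,0): Delta=0.4540 Bond=-51.9485
V0=22.9540

No-arbitrage ⇒ martingale measure with p* = (R−d)/(u−d) = 0.9268.
Payoff layer (t=1): V(1,0)=0.0000, V(1,1)=30.7100
Node (0,0) S=165.0000: V=(p*·30.7100+(1−p*)·0.0000)/1.24=22.9540; Δ=(30.7100−0.0000)/(209.5500−141.9000)=0.4540; B=V−Δ·S=-51.9485
Check: Δ(0,0)·S0 + B(0,0) = 22.9540 = V0.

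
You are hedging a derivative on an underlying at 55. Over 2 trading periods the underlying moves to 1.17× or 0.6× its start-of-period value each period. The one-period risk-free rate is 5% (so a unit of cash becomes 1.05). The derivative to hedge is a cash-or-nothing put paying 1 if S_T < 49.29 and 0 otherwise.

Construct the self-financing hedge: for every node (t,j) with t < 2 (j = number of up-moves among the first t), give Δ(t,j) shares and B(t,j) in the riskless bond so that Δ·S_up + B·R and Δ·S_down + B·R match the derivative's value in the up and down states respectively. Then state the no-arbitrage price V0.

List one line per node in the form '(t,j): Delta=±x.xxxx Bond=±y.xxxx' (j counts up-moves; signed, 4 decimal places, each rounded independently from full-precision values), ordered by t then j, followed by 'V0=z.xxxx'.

Risk-neutral probability p* = (R−d)/(u−d) = (1.05−0.6)/(1.17−0.6) = 0.7895.
Payoff layer (t=2): V(2,0)=1.0000, V(2,1)=1.0000, V(2,2)=0.0000
  t=1,j=0: stock 33.0000 → up 38.6100 (V=1.0000), down 19.8000 (V=1.0000). Price 0.9524; hedge Δ=0.0000, bond B=0.9524.
  t=1,j=1: stock 64.3500 → up 75.2895 (V=0.0000), down 38.6100 (V=1.0000). Price 0.2005; hedge Δ=-0.0273, bond B=1.9549.
  t=0,j=0: stock 55.0000 → up 64.3500 (V=0.2005), down 33.0000 (V=0.9524). Price 0.3417; hedge Δ=-0.0240, bond B=1.6608.
Each (Δ,B) replicates both successor values, so the strategy is self-financing and V0 is arbitrage-free.

(0,0): Delta=-0.0240 Bond=1.6608
(1,0): Delta=0.0000 Bond=0.9524
(1,1): Delta=-0.0273 Bond=1.9549
V0=0.3417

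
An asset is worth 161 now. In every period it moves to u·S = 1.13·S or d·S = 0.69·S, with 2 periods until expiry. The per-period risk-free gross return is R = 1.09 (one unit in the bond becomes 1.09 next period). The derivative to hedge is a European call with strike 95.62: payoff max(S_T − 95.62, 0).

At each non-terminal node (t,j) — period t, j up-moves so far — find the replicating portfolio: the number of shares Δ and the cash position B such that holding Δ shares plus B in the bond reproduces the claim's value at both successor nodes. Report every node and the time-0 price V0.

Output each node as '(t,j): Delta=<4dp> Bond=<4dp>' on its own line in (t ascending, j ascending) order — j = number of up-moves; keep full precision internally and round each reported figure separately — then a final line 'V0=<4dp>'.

Under the risk-neutral measure, an up-move has probability p* = (R−d)/(u−d) = 0.9091 and values discount at R = 1.09.
Payoff layer (t=2): V(2,0)=0.0000, V(2,1)=29.9117, V(2,2)=109.9609
(1,0): S=111.0900. Δ = (V_up−V_dn)/(S_up−S_dn) = (29.9117−0.0000)/(125.5317−76.6521) = 0.6119. V = [p*·29.9117 + (1−p*)·0.0000]/1.09 = 24.9472. B = V − Δ·S = -43.0339.
(1,1): S=181.9300. Δ = (V_up−V_dn)/(S_up−S_dn) = (109.9609−29.9117)/(205.5809−125.5317) = 1.0000. V = [p*·109.9609 + (1−p*)·29.9117]/1.09 = 94.2052. B = V − Δ·S = -87.7248.
(0,0): S=161.0000. Δ = (V_up−V_dn)/(S_up−S_dn) = (94.2052−24.9472)/(181.9300−111.0900) = 0.9777. V = [p*·94.2052 + (1−p*)·24.9472]/1.09 = 80.6505. B = V − Δ·S = -76.7541.
The time-0 hedge costs 80.6505, which is the no-arbitrage price.

(0,0): Delta=0.9777 Bond=-76.7541
(1,0): Delta=0.6119 Bond=-43.0339
(1,1): Delta=1.0000 Bond=-87.7248
V0=80.6505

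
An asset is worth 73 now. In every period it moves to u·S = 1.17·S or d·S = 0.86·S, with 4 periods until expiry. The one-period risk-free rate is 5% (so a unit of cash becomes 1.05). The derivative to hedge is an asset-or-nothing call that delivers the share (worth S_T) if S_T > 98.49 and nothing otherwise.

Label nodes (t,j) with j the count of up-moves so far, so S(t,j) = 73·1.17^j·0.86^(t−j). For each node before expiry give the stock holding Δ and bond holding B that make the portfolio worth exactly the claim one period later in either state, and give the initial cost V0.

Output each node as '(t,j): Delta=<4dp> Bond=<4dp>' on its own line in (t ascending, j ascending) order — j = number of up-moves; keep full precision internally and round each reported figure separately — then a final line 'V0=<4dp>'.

(0,0): Delta=1.9929 Bond=-100.1113
(1,0): Delta=1.7604 Bond=-90.5173
(1,1): Delta=2.1009 Bond=-114.3376
(2,0): Delta=0.0000 Bond=0.0000
(2,1): Delta=2.5776 Bond=-155.0704
(2,2): Delta=1.8796 Bond=-97.9392
(3,0): Delta=0.0000 Bond=0.0000
(3,1): Delta=0.0000 Bond=0.0000
(3,2): Delta=3.7742 Bond=-265.6601
(3,3): Delta=1.0000 Bond=0.0000
V0=45.3711

No-arbitrage ⇒ martingale measure with p* = (R−d)/(u−d) = 0.6129.
Payoff layer (t=4): V(4,0)=0.0000, V(4,1)=0.0000, V(4,2)=0.0000, V(4,3)=100.5493, V(4,4)=136.7938
Node (3,0) S=46.4321: V=(p*·0.0000+(1−p*)·0.0000)/1.05=0.0000; Δ=(0.0000−0.0000)/(54.3255−39.9316)=0.0000; B=V−Δ·S=0.0000
Node (3,1) S=63.1692: V=(p*·0.0000+(1−p*)·0.0000)/1.05=0.0000; Δ=(0.0000−0.0000)/(73.9080−54.3255)=0.0000; B=V−Δ·S=0.0000
Node (3,2) S=85.9395: V=(p*·100.5493+(1−p*)·0.0000)/1.05=58.6924; Δ=(100.5493−0.0000)/(100.5493−73.9080)=3.7742; B=V−Δ·S=-265.6601
Node (3,3) S=116.9177: V=(p*·136.7938+(1−p*)·100.5493)/1.05=116.9177; Δ=(136.7938−100.5493)/(136.7938−100.5493)=1.0000; B=V−Δ·S=0.0000
Node (2,0) S=53.9908: V=(p*·0.0000+(1−p*)·0.0000)/1.05=0.0000; Δ=(0.0000−0.0000)/(63.1692−46.4321)=0.0000; B=V−Δ·S=0.0000
Node (2,1) S=73.4526: V=(p*·58.6924+(1−p*)·0.0000)/1.05=34.2597; Δ=(58.6924−0.0000)/(85.9395−63.1692)=2.5776; B=V−Δ·S=-155.0704
Node (2,2) S=99.9297: V=(p*·116.9177+(1−p*)·58.6924)/1.05=89.8847; Δ=(116.9177−58.6924)/(116.9177−85.9395)=1.8796; B=V−Δ·S=-97.9392
Node (1,0) S=62.7800: V=(p*·34.2597+(1−p*)·0.0000)/1.05=19.9980; Δ=(34.2597−0.0000)/(73.4526−53.9908)=1.7604; B=V−Δ·S=-90.5173
Node (1,1) S=85.4100: V=(p*·89.8847+(1−p*)·34.2597)/1.05=65.0976; Δ=(89.8847−34.2597)/(99.9297−73.4526)=2.1009; B=V−Δ·S=-114.3376
Node (0,0) S=73.0000: V=(p*·65.0976+(1−p*)·19.9980)/1.05=45.3711; Δ=(65.0976−19.9980)/(85.4100−62.7800)=1.9929; B=V−Δ·S=-100.1113
The time-0 hedge costs 45.3711, which is the no-arbitrage price.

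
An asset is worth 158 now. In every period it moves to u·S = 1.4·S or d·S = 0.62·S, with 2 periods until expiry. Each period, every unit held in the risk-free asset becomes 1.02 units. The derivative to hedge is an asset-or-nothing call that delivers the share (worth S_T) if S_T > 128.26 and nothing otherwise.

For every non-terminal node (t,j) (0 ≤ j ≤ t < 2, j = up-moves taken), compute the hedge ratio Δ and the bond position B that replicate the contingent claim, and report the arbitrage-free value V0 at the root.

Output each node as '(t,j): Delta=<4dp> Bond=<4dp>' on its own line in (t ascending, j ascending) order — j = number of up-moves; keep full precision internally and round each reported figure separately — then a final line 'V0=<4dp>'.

The replicating-portfolio and risk-neutral prices coincide; use p* = (1.02−0.62)/(1.4−0.62) = 0.5128 for the latter.
At expiry t=2: V(2,0)=0.0000, V(2,1)=137.1440, V(2,2)=309.6800
Node (1,0) S=97.9600: V=(p*·137.1440+(1−p*)·0.0000)/1.02=68.9512; Δ=(137.1440−0.0000)/(137.1440−60.7352)=1.7949; B=V−Δ·S=-106.8744
Node (1,1) S=221.2000: V=(p*·309.6800+(1−p*)·137.1440)/1.02=221.2000; Δ=(309.6800−137.1440)/(309.6800−137.1440)=1.0000; B=V−Δ·S=0.0000
Node (0,0) S=158.0000: V=(p*·221.2000+(1−p*)·68.9512)/1.02=144.1446; Δ=(221.2000−68.9512)/(221.2000−97.9600)=1.2354; B=V−Δ·S=-51.0461
Each (Δ,B) replicates both successor values, so the strategy is self-financing and V0 is arbitrage-free.

(0,0): Delta=1.2354 Bond=-51.0461
(1,0): Delta=1.7949 Bond=-106.8744
(1,1): Delta=1.0000 Bond=0.0000
V0=144.1446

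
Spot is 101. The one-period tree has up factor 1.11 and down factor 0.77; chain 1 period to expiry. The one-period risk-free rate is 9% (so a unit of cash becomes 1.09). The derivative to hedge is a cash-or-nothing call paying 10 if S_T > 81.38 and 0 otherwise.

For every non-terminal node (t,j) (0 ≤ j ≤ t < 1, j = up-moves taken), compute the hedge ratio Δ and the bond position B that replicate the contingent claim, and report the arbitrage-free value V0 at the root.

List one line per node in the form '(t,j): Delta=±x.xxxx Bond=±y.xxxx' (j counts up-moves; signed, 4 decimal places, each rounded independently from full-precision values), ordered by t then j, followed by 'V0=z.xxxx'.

(0,0): Delta=0.2912 Bond=-20.7771
V0=8.6346

Risk-neutral probability p* = (R−d)/(u−d) = (1.09−0.77)/(1.11−0.77) = 0.9412.
Payoff layer (t=1): V(1,0)=0.0000, V(1,1)=10.0000
(0,0): S=101.0000. Δ = (V_up−V_dn)/(S_up−S_dn) = (10.0000−0.0000)/(112.1100−77.7700) = 0.2912. V = [p*·10.0000 + (1−p*)·0.0000]/1.09 = 8.6346. B = V − Δ·S = -20.7771.
Self-financing check: at every node Δ·S+B equals the discounted successor values.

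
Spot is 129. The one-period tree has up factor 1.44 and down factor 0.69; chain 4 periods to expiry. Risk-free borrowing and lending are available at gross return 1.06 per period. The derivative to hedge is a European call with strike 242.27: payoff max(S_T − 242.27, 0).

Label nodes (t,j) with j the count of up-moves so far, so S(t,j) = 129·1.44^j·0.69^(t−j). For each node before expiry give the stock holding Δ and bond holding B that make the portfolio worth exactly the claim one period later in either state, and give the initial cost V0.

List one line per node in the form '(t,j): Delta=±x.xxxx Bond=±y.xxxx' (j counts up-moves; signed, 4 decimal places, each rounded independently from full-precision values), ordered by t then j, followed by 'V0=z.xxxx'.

(0,0): Delta=0.3765 Bond=-29.3793
(1,0): Delta=0.0763 Bond=-4.4203
(1,1): Delta=0.5242 Bond=-58.5861
(2,0): Delta=0.0000 Bond=0.0000
(2,1): Delta=0.1138 Bond=-9.4976
(2,2): Delta=0.7262 Bond=-116.1266
(3,0): Delta=0.0000 Bond=0.0000
(3,1): Delta=0.0000 Bond=0.0000
(3,2): Delta=0.1699 Bond=-20.4070
(3,3): Delta=1.0000 Bond=-228.5566
V0=19.1893

No-arbitrage ⇒ martingale measure with p* = (R−d)/(u−d) = 0.4933.
Terminal values V(4,·): V(4,0)=0.0000, V(4,1)=0.0000, V(4,2)=0.0000, V(4,3)=23.5124, V(4,4)=312.4064
  t=3,j=0: stock 42.3777 → up 61.0238 (V=0.0000), down 29.2406 (V=0.0000). Price 0.0000; hedge Δ=0.0000, bond B=0.0000.
  t=3,j=1: stock 88.4403 → up 127.3541 (V=0.0000), down 61.0238 (V=0.0000). Price 0.0000; hedge Δ=0.0000, bond B=0.0000.
  t=3,j=2: stock 184.5711 → up 265.7824 (V=23.5124), down 127.3541 (V=0.0000). Price 10.9429; hedge Δ=0.1699, bond B=-20.4070.
  t=3,j=3: stock 385.1919 → up 554.6764 (V=312.4064), down 265.7824 (V=23.5124). Price 156.6353; hedge Δ=1.0000, bond B=-228.5566.
  t=2,j=0: stock 61.4169 → up 88.4403 (V=0.0000), down 42.3777 (V=0.0000). Price 0.0000; hedge Δ=0.0000, bond B=0.0000.
  t=2,j=1: stock 128.1744 → up 184.5711 (V=10.9429), down 88.4403 (V=0.0000). Price 5.0929; hedge Δ=0.1138, bond B=-9.4976.
  t=2,j=2: stock 267.4944 → up 385.1919 (V=156.6353), down 184.5711 (V=10.9429). Price 78.1300; hedge Δ=0.7262, bond B=-116.1266.
  t=1,j=0: stock 89.0100 → up 128.1744 (V=5.0929), down 61.4169 (V=0.0000). Price 2.3703; hedge Δ=0.0763, bond B=-4.4203.
  t=1,j=1: stock 185.7600 → up 267.4944 (V=78.1300), down 128.1744 (V=5.0929). Price 38.7968; hedge Δ=0.5242, bond B=-58.5861.
  t=0,j=0: stock 129.0000 → up 185.7600 (V=38.7968), down 89.0100 (V=2.3703). Price 19.1893; hedge Δ=0.3765, bond B=-29.3793.
Root portfolio cost Δ·129+B reproduces V0=19.1893.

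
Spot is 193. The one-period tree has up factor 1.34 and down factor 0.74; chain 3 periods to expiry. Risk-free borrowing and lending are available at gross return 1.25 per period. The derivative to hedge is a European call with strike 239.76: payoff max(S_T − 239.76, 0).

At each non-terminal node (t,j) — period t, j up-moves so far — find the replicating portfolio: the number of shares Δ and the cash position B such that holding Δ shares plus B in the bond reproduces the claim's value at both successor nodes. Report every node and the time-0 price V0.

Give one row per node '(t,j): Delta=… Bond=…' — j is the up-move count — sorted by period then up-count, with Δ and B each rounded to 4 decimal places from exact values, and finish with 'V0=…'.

No-arbitrage ⇒ martingale measure with p* = (R−d)/(u−d) = 0.8500.
Payoff layer (t=3): V(3,0)=0.0000, V(3,1)=0.0000, V(3,2)=16.6876, V(3,3)=224.6181
Node (2,0) S=105.6868: V=(p*·0.0000+(1−p*)·0.0000)/1.25=0.0000; Δ=(0.0000−0.0000)/(141.6203−78.2082)=0.0000; B=V−Δ·S=0.0000
Node (2,1) S=191.3788: V=(p*·16.6876+(1−p*)·0.0000)/1.25=11.3476; Δ=(16.6876−0.0000)/(256.4476−141.6203)=0.1453; B=V−Δ·S=-16.4651
Node (2,2) S=346.5508: V=(p*·224.6181+(1−p*)·16.6876)/1.25=154.7428; Δ=(224.6181−16.6876)/(464.3781−256.4476)=1.0000; B=V−Δ·S=-191.8080
Node (1,0) S=142.8200: V=(p*·11.3476+(1−p*)·0.0000)/1.25=7.7163; Δ=(11.3476−0.0000)/(191.3788−105.6868)=0.1324; B=V−Δ·S=-11.1963
Node (1,1) S=258.6200: V=(p*·154.7428+(1−p*)·11.3476)/1.25=106.5868; Δ=(154.7428−11.3476)/(346.5508−191.3788)=0.9241; B=V−Δ·S=-132.4053
Node (0,0) S=193.0000: V=(p*·106.5868+(1−p*)·7.7163)/1.25=73.4050; Δ=(106.5868−7.7163)/(258.6200−142.8200)=0.8538; B=V−Δ·S=-91.3791
The time-0 hedge costs 73.4050, which is the no-arbitrage price.

(0,0): Delta=0.8538 Bond=-91.3791
(1,0): Delta=0.1324 Bond=-11.1963
(1,1): Delta=0.9241 Bond=-132.4053
(2,0): Delta=0.0000 Bond=0.0000
(2,1): Delta=0.1453 Bond=-16.4651
(2,2): Delta=1.0000 Bond=-191.8080
V0=73.4050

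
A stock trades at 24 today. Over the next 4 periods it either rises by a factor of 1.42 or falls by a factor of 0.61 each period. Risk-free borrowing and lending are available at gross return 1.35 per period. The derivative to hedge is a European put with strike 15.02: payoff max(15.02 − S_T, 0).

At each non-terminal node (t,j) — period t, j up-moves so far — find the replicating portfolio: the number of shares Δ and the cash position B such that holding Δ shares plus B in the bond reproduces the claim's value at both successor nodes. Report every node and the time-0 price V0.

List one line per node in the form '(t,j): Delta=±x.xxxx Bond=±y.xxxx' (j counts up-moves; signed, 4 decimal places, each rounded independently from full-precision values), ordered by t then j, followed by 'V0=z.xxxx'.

(0,0): Delta=-0.0032 Bond=0.0816
(1,0): Delta=-0.0547 Bond=0.8652
(1,1): Delta=-0.0011 Bond=0.0388
(2,0): Delta=-0.7205 Bond=7.1137
(2,1): Delta=-0.0277 Bond=0.6055
(2,2): Delta=0.0000 Bond=0.0000
(3,0): Delta=-1.0000 Bond=11.1259
(3,1): Delta=-0.7092 Bond=9.4595
(3,2): Delta=0.0000 Bond=0.0000
(3,3): Delta=0.0000 Bond=0.0000
V0=0.0054

No-arbitrage ⇒ martingale measure with p* = (R−d)/(u−d) = 0.9136.
Terminal payoffs: V(4,0)=11.6970, V(4,1)=7.2845, V(4,2)=0.0000, V(4,3)=0.0000, V(4,4)=0.0000
  t=3,j=0: stock 5.4475 → up 7.7355 (V=7.2845), down 3.3230 (V=11.6970). Price 5.6784; hedge Δ=-1.0000, bond B=11.1259.
  t=3,j=1: stock 12.6812 → up 18.0073 (V=0.0000), down 7.7355 (V=7.2845). Price 0.4663; hedge Δ=-0.7092, bond B=9.4595.
  t=3,j=2: stock 29.5201 → up 41.9185 (V=0.0000), down 18.0073 (V=0.0000). Price 0.0000; hedge Δ=0.0000, bond B=0.0000.
  t=3,j=3: stock 68.7189 → up 97.5809 (V=0.0000), down 41.9185 (V=0.0000). Price 0.0000; hedge Δ=0.0000, bond B=0.0000.
  t=2,j=0: stock 8.9304 → up 12.6812 (V=0.4663), down 5.4475 (V=5.6784). Price 0.6791; hedge Δ=-0.7205, bond B=7.1137.
  t=2,j=1: stock 20.7888 → up 29.5201 (V=0.0000), down 12.6812 (V=0.4663). Price 0.0299; hedge Δ=-0.0277, bond B=0.6055.
  t=2,j=2: stock 48.3936 → up 68.7189 (V=0.0000), down 29.5201 (V=0.0000). Price 0.0000; hedge Δ=0.0000, bond B=0.0000.
  t=1,j=0: stock 14.6400 → up 20.7888 (V=0.0299), down 8.9304 (V=0.6791). Price 0.0637; hedge Δ=-0.0547, bond B=0.8652.
  t=1,j=1: stock 34.0800 → up 48.3936 (V=0.0000), down 20.7888 (V=0.0299). Price 0.0019; hedge Δ=-0.0011, bond B=0.0388.
  t=0,j=0: stock 24.0000 → up 34.0800 (V=0.0019), down 14.6400 (V=0.0637). Price 0.0054; hedge Δ=-0.0032, bond B=0.0816.
Root portfolio cost Δ·24+B reproduces V0=0.0054.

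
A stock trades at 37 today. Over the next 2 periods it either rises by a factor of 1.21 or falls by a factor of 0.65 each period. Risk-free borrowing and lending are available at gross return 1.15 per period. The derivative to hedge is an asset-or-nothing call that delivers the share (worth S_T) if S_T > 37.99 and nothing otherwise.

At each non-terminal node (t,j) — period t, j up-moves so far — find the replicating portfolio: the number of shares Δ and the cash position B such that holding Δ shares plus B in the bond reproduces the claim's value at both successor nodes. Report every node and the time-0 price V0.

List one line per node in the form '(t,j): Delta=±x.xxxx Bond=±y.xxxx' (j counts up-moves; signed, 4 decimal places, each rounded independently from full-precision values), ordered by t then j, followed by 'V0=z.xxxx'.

The replicating-portfolio and risk-neutral prices coincide; use p* = (1.15−0.65)/(1.21−0.65) = 0.8929 for the latter.
Terminal payoffs: V(2,0)=0.0000, V(2,1)=0.0000, V(2,2)=54.1717
  t=1,j=0: stock 24.0500 → up 29.1005 (V=0.0000), down 15.6325 (V=0.0000). Price 0.0000; hedge Δ=0.0000, bond B=0.0000.
  t=1,j=1: stock 44.7700 → up 54.1717 (V=54.1717), down 29.1005 (V=0.0000). Price 42.0588; hedge Δ=2.1607, bond B=-54.6764.
  t=0,j=0: stock 37.0000 → up 44.7700 (V=42.0588), down 24.0500 (V=0.0000). Price 32.6543; hedge Δ=2.0299, bond B=-42.4506.
Each (Δ,B) replicates both successor values, so the strategy is self-financing and V0 is arbitrage-free.

(0,0): Delta=2.0299 Bond=-42.4506
(1,0): Delta=0.0000 Bond=0.0000
(1,1): Delta=2.1607 Bond=-54.6764
V0=32.6543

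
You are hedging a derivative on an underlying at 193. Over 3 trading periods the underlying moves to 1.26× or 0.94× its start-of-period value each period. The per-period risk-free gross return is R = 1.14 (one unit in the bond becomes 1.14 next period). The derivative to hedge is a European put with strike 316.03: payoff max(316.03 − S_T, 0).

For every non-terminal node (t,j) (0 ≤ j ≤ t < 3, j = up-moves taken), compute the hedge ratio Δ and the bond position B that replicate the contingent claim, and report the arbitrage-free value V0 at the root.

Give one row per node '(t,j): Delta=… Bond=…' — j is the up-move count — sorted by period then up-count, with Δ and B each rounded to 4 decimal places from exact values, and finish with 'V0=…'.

(0,0): Delta=-0.6591 Bond=159.0630
(1,0): Delta=-1.0000 Bond=243.1748
(1,1): Delta=-0.5065 Bond=144.2261
(2,0): Delta=-1.0000 Bond=277.2193
(2,1): Delta=-1.0000 Bond=277.2193
(2,2): Delta=-0.2856 Bond=96.7368
V0=31.8534

No-arbitrage ⇒ martingale measure with p* = (R−d)/(u−d) = 0.6250.
At expiry t=3: V(3,0)=155.7273, V(3,1)=101.1562, V(3,2)=28.0076, V(3,3)=0.0000
Node (2,0) S=170.5348: V=(p*·101.1562+(1−p*)·155.7273)/1.14=106.6845; Δ=(101.1562−155.7273)/(214.8738−160.3027)=-1.0000; B=V−Δ·S=277.2193
Node (2,1) S=228.5892: V=(p*·28.0076+(1−p*)·101.1562)/1.14=48.6301; Δ=(28.0076−101.1562)/(288.0224−214.8738)=-1.0000; B=V−Δ·S=277.2193
Node (2,2) S=306.4068: V=(p*·0.0000+(1−p*)·28.0076)/1.14=9.2130; Δ=(0.0000−28.0076)/(386.0726−288.0224)=-0.2856; B=V−Δ·S=96.7368
Node (1,0) S=181.4200: V=(p*·48.6301+(1−p*)·106.6845)/1.14=61.7548; Δ=(48.6301−106.6845)/(228.5892−170.5348)=-1.0000; B=V−Δ·S=243.1748
Node (1,1) S=243.1800: V=(p*·9.2130+(1−p*)·48.6301)/1.14=21.0477; Δ=(9.2130−48.6301)/(306.4068−228.5892)=-0.5065; B=V−Δ·S=144.2261
Node (0,0) S=193.0000: V=(p*·21.0477+(1−p*)·61.7548)/1.14=31.8534; Δ=(21.0477−61.7548)/(243.1800−181.4200)=-0.6591; B=V−Δ·S=159.0630
Self-financing check: at every node Δ·S+B equals the discounted successor values.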